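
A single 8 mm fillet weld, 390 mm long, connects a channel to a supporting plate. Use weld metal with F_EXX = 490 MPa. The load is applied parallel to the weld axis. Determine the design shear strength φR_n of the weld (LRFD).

Effective throat t_e = 0.707 × 8 = 5.656 mm.
Total length L = 390 mm; A_we = 5.656 × 390 = 2206 mm².
F_nw = 0.6 F_EXX = 0.6 × 490 = 294 MPa.
φR_n = 0.75 × 294 × 2206 × 10⁻³ = 486.4 kN.

φR_n ≈ 486 kN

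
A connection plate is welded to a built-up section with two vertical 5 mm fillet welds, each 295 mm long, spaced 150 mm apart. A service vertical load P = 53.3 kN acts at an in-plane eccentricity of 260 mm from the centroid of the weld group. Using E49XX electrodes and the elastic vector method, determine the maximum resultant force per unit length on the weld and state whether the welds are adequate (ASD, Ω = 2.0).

E49XX → F_EXX = 490 MPa.
Total weld length L_w = 590 mm. Treat welds as unit-width lines.
Polar moment about centroid: J = 2[d³/12 + d(b/2)²] = 2[295³/12 + 295×75²] = 7597000 mm³.
Direct shear f_v = P/L_w = 53.3×10³ / 590 = 90.34 N/mm (vertical).
Torsion M = P·e = 53.3×10³ × 260 = 13858000 N·mm.
Critical point at (x, y) = (75, 147.5) from centroid. f_tx = M·y/J = 269 N/mm; f_ty = M·x/J = 136.8 N/mm.
Resultant f_max = √[f_tx² + (f_v + f_ty)²] = √[269² + (90.34 + 136.8)²] = 352.1 N/mm.
Capacity per unit length: r_n/Ω = (1/2.0) × 0.6 × 490 × (0.707 × 5) = 519.6 N/mm.
352.1 ≤ 519.6 → adequate.

f_max ≈ 352 N/mm; adequate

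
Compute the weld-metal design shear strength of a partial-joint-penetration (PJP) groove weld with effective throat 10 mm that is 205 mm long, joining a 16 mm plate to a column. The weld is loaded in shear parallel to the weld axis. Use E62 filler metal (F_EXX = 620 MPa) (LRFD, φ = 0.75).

φR_n ≈ 572 kN

Effective throat (given) t_e = 10 mm.
A_we = 10 × 205 = 2050 mm².
F_nw = 0.6 F_EXX = 372 MPa.
φR_n = 0.75 × 372 × 2050 × 10⁻³ = 572 kN.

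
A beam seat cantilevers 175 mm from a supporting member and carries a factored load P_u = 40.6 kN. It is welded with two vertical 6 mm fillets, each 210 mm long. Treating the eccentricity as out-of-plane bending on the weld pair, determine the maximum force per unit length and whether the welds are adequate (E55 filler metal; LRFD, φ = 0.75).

E55XX → F_EXX = 550 MPa.
L_w = 2 × 210 = 420 mm; section modulus (unit throat) S = 2 × L²/6 = 14700 mm².
Direct shear f_v = P/L_w = 40.6×10³/420 = 96.67 N/mm.
Moment M = P × e = 40.6×10³ × 175 = 7105000 N·mm; bending f_b = M/S = 483.3 N/mm.
f_max = √(f_v² + f_b²) = √(96.67² + 483.3²) = 492.9 N/mm.
φr_n = 0.75 × 0.6 × 550 × (0.707 × 6) = 1050 N/mm → adequate.

f_max ≈ 493 N/mm; adequate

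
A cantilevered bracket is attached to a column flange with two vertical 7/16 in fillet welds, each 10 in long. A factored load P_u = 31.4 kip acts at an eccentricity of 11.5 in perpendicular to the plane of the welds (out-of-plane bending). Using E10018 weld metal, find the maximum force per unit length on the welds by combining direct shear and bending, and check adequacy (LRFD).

E100XX → F_EXX = 100 ksi.
L_w = 2 × 10 = 20 in; section modulus (unit throat) S = 2 × L²/6 = 33.33 in².
Direct shear f_v = P/L_w = 31.4/20 = 1.57 kip/in.
Moment M = P × e = 31.4 × 11.5 = 361.1 kip·in; bending f_b = M/S = 10.83 kip/in.
f_max = √(f_v² + f_b²) = √(1.57² + 10.83²) = 10.95 kip/in.
φr_n = 0.75 × 0.6 × 100 × (0.707 × 0.4375) = 13.92 kip/in → adequate.

f_max ≈ 10.9 kip/in; adequate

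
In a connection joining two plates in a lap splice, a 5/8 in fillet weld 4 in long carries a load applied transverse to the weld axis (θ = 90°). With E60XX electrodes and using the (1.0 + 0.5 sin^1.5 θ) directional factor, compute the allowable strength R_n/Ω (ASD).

E60XX → F_EXX = 60 ksi.
t_e = 0.707 × 0.625 = 0.4419 in; A_we = 0.4419 × 4 = 1.767 in².
Directional factor: 1.0 + 0.5 sin^1.5(90°) = 1.5.
F_nw = 0.6 × 60 × 1.5 = 54 ksi.
R_n/Ω = (54 × 1.767) / 2.0 = 47.72 kips.

R_n/Ω ≈ 47.7 kips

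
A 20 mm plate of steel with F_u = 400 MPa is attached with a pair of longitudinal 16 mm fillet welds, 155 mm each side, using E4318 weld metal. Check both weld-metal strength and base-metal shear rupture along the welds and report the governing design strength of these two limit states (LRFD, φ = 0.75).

E43XX → F_EXX = 430 MPa.
t_e = 0.707 × 16 = 11.31 mm; L = 310 mm.
Weld metal: φR_n = 0.75 × 0.6 × 430 × 11.31 × 310 × 10⁻³ = 678.6 kN.
Base metal (shear rupture): φR_n = 0.75 × 0.6 × 400 × 20 × 310 × 10⁻³ = 1116 kN.
Governing: weld metal.

φR_n ≈ 679 kN (weld metal governs)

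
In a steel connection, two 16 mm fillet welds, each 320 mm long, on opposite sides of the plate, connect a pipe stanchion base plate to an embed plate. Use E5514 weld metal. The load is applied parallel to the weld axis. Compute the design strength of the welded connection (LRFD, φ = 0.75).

E55XX → F_EXX = 550 MPa.
Effective throat t_e = 0.707 × 16 = 11.31 mm.
Total length L = 640 mm; A_we = 11.31 × 640 = 7240 mm².
F_nw = 0.6 F_EXX = 0.6 × 550 = 330 MPa.
φR_n = 0.75 × 330 × 7240 × 10⁻³ = 1792 kN.

φR_n ≈ 1790 kN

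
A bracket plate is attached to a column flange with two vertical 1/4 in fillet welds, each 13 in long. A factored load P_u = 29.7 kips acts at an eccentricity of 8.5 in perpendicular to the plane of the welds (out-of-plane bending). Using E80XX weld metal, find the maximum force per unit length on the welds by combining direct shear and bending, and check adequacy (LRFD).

f_max ≈ 4.62 kip/in; adequate

E80XX → F_EXX = 80 ksi.
L_w = 2 × 13 = 26 in; section modulus (unit throat) S = 2 × L²/6 = 56.33 in².
Direct shear f_v = P/L_w = 29.7/26 = 1.142 kip/in.
Moment M = P × e = 29.7 × 8.5 = 252.45 kip·in; bending f_b = M/S = 4.481 kip/in.
f_max = √(f_v² + f_b²) = √(1.142² + 4.481²) = 4.625 kip/in.
φr_n = 0.75 × 0.6 × 80 × (0.707 × 0.25) = 6.363 kip/in → adequate.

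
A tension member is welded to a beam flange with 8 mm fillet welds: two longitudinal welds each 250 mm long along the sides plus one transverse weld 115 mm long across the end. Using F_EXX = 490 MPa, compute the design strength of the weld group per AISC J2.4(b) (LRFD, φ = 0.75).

t_e = 0.707 × 8 = 5.656 mm.
R_nwl = 0.6 × 490 × 5.656 × 500 × 10⁻³ = 831.4 kN (longitudinal, 2 welds).
R_nwt = 0.6 × 490 × 5.656 × 115 × 10⁻³ = 191.2 kN (transverse, base value).
(i) R_nwl + R_nwt = 1023 kN; (ii) 0.85 R_nwl + 1.5 R_nwt = 993.6 kN.
R_n = max = 1023 kN [governs: (i)]; φR_n = 767 kN.

φR_n ≈ 767 kN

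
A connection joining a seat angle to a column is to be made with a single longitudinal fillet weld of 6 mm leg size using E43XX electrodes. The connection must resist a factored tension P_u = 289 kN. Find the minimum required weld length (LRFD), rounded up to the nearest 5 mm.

L = 355 mm

E43XX → F_EXX = 430 MPa.
Throat t_e = 0.707 × 6 = 4.242 mm.
φr_n = 0.75 × 0.6 × 430 × 4.242 × 10⁻³ = 0.8208 kN/mm.
L_req = P_u / φr_n = 289 / 0.8208 = 352.1 mm total.
Round up → use L = 355 mm.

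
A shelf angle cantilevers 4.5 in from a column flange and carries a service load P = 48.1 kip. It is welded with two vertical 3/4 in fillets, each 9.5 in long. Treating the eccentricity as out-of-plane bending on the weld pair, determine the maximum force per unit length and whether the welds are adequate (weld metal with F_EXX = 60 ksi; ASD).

f_max ≈ 7.63 kip/in; adequate

L_w = 2 × 9.5 = 19 in; section modulus (unit throat) S = 2 × L²/6 = 30.08 in².
Direct shear f_v = P/L_w = 48.1/19 = 2.532 kip/in.
Moment M = P × e = 48.1 × 4.5 = 216.45 kip·in; bending f_b = M/S = 7.195 kip/in.
f_max = √(f_v² + f_b²) = √(2.532² + 7.195²) = 7.627 kip/in.
r_n/Ω = (1/2.0) × 0.6 × 60 × (0.707 × 0.75) = 9.544 kip/in → adequate.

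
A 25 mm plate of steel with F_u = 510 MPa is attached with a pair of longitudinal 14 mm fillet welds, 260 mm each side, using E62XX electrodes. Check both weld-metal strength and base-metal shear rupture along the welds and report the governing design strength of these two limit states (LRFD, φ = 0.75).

φR_n ≈ 1440 kN (weld metal governs)

E62XX → F_EXX = 620 MPa.
t_e = 0.707 × 14 = 9.898 mm; L = 520 mm.
Weld metal: φR_n = 0.75 × 0.6 × 620 × 9.898 × 520 × 10⁻³ = 1436 kN.
Base metal (shear rupture): φR_n = 0.75 × 0.6 × 510 × 25 × 520 × 10⁻³ = 2984 kN.
Governing: weld metal.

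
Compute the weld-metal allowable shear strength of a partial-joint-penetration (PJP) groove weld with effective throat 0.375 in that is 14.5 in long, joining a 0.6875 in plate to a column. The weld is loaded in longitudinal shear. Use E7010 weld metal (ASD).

E70XX → F_EXX = 70 ksi.
Effective throat (given) t_e = 0.375 in.
A_we = 0.375 × 14.5 = 5.438 in².
F_nw = 0.6 F_EXX = 42 ksi.
R_n/Ω = (42 × 5.438) / 2.0 = 114.2 kips.

R_n/Ω ≈ 114 kips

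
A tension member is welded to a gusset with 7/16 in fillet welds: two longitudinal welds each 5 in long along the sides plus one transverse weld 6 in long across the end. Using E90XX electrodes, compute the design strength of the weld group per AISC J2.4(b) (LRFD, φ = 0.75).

φR_n ≈ 219 kip

E90XX → F_EXX = 90 ksi.
t_e = 0.707 × 0.4375 = 0.3093 in.
R_nwl = 0.6 × 90 × 0.3093 × 10 = 167 kip (longitudinal, 2 welds).
R_nwt = 0.6 × 90 × 0.3093 × 6 = 100.2 kip (transverse, base value).
(i) R_nwl + R_nwt = 267.2 kip; (ii) 0.85 R_nwl + 1.5 R_nwt = 292.3 kip.
R_n = max = 292.3 kip [governs: (ii)]; φR_n = 219.2 kip.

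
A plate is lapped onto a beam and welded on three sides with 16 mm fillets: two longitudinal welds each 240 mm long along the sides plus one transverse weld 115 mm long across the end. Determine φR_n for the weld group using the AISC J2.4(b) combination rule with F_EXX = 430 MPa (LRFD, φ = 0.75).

φR_n ≈ 1300 kN

t_e = 0.707 × 16 = 11.31 mm.
R_nwl = 0.6 × 430 × 11.31 × 480 × 10⁻³ = 1401 kN (longitudinal, 2 welds).
R_nwt = 0.6 × 430 × 11.31 × 115 × 10⁻³ = 335.6 kN (transverse, base value).
(i) R_nwl + R_nwt = 1737 kN; (ii) 0.85 R_nwl + 1.5 R_nwt = 1694 kN.
R_n = max = 1737 kN [governs: (i)]; φR_n = 1302 kN.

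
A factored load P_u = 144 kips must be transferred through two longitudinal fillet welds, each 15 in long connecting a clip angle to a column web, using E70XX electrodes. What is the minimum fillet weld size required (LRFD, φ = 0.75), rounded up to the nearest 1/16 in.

w = 1/4 in

E70XX → F_EXX = 70 ksi.
Total weld length L = 30 in.
Required throat t_e = P_u / (φ × 0.6 F_EXX × L) = 144 / (0.75 × 0.6 × 70 × 30) = 0.1524 in.
Required leg w = t_e / 0.707 = 0.2155 in → use 1/4 in.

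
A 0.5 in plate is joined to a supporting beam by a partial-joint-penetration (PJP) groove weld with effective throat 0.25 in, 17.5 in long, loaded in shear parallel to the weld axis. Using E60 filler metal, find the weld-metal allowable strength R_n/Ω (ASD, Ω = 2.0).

R_n/Ω ≈ 78.8 kips

E60XX → F_EXX = 60 ksi.
Effective throat (given) t_e = 0.25 in.
A_we = 0.25 × 17.5 = 4.375 in².
F_nw = 0.6 F_EXX = 36 ksi.
R_n/Ω = (36 × 4.375) / 2.0 = 78.75 kips.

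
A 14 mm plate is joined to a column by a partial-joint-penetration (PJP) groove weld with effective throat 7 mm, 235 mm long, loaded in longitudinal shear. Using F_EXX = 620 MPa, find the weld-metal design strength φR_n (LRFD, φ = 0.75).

Effective throat (given) t_e = 7 mm.
A_we = 7 × 235 = 1645 mm².
F_nw = 0.6 F_EXX = 372 MPa.
φR_n = 0.75 × 372 × 1645 × 10⁻³ = 459 kN.

φR_n ≈ 459 kN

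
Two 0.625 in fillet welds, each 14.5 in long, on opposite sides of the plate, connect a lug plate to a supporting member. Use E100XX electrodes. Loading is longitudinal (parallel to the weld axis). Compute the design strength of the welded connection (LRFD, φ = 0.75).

φR_n ≈ 577 kips

E100XX → F_EXX = 100 ksi.
Effective throat t_e = 0.707 × 0.625 = 0.4419 in.
Total length L = 29 in; A_we = 0.4419 × 29 = 12.81 in².
F_nw = 0.6 F_EXX = 0.6 × 100 = 60 ksi.
φR_n = 0.75 × 60 × 12.81 = 576.6 kips.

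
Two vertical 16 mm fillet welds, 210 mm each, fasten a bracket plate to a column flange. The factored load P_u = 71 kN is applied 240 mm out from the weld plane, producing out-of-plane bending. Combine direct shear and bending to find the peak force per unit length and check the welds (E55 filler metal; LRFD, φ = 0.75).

E55XX → F_EXX = 550 MPa.
L_w = 2 × 210 = 420 mm; section modulus (unit throat) S = 2 × L²/6 = 14700 mm².
Direct shear f_v = P/L_w = 71×10³/420 = 169 N/mm.
Moment M = P × e = 71×10³ × 240 = 17040000 N·mm; bending f_b = M/S = 1159 N/mm.
f_max = √(f_v² + f_b²) = √(169² + 1159²) = 1171 N/mm.
φr_n = 0.75 × 0.6 × 550 × (0.707 × 16) = 2800 N/mm → adequate.

f_max ≈ 1170 N/mm; adequate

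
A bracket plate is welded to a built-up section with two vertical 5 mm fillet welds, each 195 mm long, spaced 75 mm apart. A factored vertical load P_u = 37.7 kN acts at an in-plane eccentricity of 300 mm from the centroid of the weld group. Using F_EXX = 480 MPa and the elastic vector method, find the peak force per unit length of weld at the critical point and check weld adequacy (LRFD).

f_max ≈ 703 N/mm; adequate

Total weld length L_w = 390 mm. Treat welds as unit-width lines.
Polar moment about centroid: J = 2[d³/12 + d(b/2)²] = 2[195³/12 + 195×37.5²] = 1784000 mm³.
Direct shear f_v = P/L_w = 37.7×10³ / 390 = 96.67 N/mm (vertical).
Torsion M = P·e = 37.7×10³ × 300 = 11310000 N·mm.
Critical point at (x, y) = (37.5, 97.5) from centroid. f_tx = M·y/J = 618 N/mm; f_ty = M·x/J = 237.7 N/mm.
Resultant f_max = √[f_tx² + (f_v + f_ty)²] = √[618² + (96.67 + 237.7)²] = 702.7 N/mm.
Capacity per unit length: φr_n = 0.75 × 0.6 × 480 × (0.707 × 5) = 763.6 N/mm.
702.7 ≤ 763.6 → adequate.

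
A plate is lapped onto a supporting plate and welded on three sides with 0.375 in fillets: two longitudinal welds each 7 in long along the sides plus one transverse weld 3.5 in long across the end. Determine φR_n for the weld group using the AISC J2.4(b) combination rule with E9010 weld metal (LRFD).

E90XX → F_EXX = 90 ksi.
t_e = 0.707 × 0.375 = 0.2651 in.
R_nwl = 0.6 × 90 × 0.2651 × 14 = 200.4 kip (longitudinal, 2 welds).
R_nwt = 0.6 × 90 × 0.2651 × 3.5 = 50.11 kip (transverse, base value).
(i) R_nwl + R_nwt = 250.5 kip; (ii) 0.85 R_nwl + 1.5 R_nwt = 245.5 kip.
R_n = max = 250.5 kip [governs: (i)]; φR_n = 187.9 kip.

φR_n ≈ 188 kip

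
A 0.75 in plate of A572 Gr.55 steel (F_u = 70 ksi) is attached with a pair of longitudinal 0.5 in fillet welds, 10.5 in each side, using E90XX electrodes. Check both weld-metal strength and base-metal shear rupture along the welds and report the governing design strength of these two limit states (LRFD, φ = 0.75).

φR_n ≈ 301 kip (weld metal governs)

E90XX → F_EXX = 90 ksi.
t_e = 0.707 × 0.5 = 0.3535 in; L = 21 in.
Weld metal: φR_n = 0.75 × 0.6 × 90 × 0.3535 × 21 = 300.7 kip.
Base metal (shear rupture): φR_n = 0.75 × 0.6 × 70 × 0.75 × 21 = 496.1 kip.
Governing: weld metal.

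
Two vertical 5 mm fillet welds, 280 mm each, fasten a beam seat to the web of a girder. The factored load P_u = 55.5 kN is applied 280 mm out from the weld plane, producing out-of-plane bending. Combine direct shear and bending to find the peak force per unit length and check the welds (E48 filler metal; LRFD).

f_max ≈ 603 N/mm; adequate

E48XX → F_EXX = 480 MPa.
L_w = 2 × 280 = 560 mm; section modulus (unit throat) S = 2 × L²/6 = 26130 mm².
Direct shear f_v = P/L_w = 55.5×10³/560 = 99.11 N/mm.
Moment M = P × e = 55.5×10³ × 280 = 15540000 N·mm; bending f_b = M/S = 594.6 N/mm.
f_max = √(f_v² + f_b²) = √(99.11² + 594.6²) = 602.8 N/mm.
φr_n = 0.75 × 0.6 × 480 × (0.707 × 5) = 763.6 N/mm → adequate.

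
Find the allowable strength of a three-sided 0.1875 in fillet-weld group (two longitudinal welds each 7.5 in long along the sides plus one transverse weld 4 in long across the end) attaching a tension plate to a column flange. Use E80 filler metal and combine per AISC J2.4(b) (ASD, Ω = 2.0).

R_n/Ω ≈ 60.4 kip

E80XX → F_EXX = 80 ksi.
t_e = 0.707 × 0.1875 = 0.1326 in.
R_nwl = 0.6 × 80 × 0.1326 × 15 = 95.44 kip (longitudinal, 2 welds).
R_nwt = 0.6 × 80 × 0.1326 × 4 = 25.45 kip (transverse, base value).
(i) R_nwl + R_nwt = 120.9 kip; (ii) 0.85 R_nwl + 1.5 R_nwt = 119.3 kip.
R_n = max = 120.9 kip [governs: (i)]; R_n/Ω = 60.45 kip.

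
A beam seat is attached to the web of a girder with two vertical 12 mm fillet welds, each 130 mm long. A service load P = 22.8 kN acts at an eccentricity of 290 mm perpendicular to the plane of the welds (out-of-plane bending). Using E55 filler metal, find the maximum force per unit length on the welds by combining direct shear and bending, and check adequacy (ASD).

f_max ≈ 1180 N/mm; adequate

E55XX → F_EXX = 550 MPa.
L_w = 2 × 130 = 260 mm; section modulus (unit throat) S = 2 × L²/6 = 5633 mm².
Direct shear f_v = P/L_w = 22.8×10³/260 = 87.69 N/mm.
Moment M = P × e = 22.8×10³ × 290 = 6612000 N·mm; bending f_b = M/S = 1174 N/mm.
f_max = √(f_v² + f_b²) = √(87.69² + 1174²) = 1177 N/mm.
r_n/Ω = (1/2.0) × 0.6 × 550 × (0.707 × 12) = 1400 N/mm → adequate.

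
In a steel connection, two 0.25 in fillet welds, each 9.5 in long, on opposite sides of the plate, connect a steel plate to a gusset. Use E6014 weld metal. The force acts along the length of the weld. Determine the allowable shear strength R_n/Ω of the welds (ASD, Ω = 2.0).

R_n/Ω ≈ 60.4 kip

E60XX → F_EXX = 60 ksi.
Effective throat t_e = 0.707 × 0.25 = 0.1767 in.
Total length L = 19 in; A_we = 0.1767 × 19 = 3.358 in².
F_nw = 0.6 F_EXX = 0.6 × 60 = 36 ksi.
R_n = 36 × 3.358 = 120.9 kip; R_n/Ω = 120.9/2.0 = 60.45 kip.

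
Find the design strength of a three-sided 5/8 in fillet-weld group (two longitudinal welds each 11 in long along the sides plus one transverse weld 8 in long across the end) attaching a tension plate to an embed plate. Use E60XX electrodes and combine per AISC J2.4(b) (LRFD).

φR_n ≈ 366 kip

E60XX → F_EXX = 60 ksi.
t_e = 0.707 × 0.625 = 0.4419 in.
R_nwl = 0.6 × 60 × 0.4419 × 22 = 350 kip (longitudinal, 2 welds).
R_nwt = 0.6 × 60 × 0.4419 × 8 = 127.3 kip (transverse, base value).
(i) R_nwl + R_nwt = 477.2 kip; (ii) 0.85 R_nwl + 1.5 R_nwt = 488.4 kip.
R_n = max = 488.4 kip [governs: (ii)]; φR_n = 366.3 kip.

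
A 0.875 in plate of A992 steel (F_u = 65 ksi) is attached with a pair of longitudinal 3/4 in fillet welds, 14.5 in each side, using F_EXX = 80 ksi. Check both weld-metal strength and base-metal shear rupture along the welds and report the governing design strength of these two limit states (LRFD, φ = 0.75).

φR_n ≈ 554 kip (weld metal governs)

t_e = 0.707 × 0.75 = 0.5302 in; L = 29 in.
Weld metal: φR_n = 0.75 × 0.6 × 80 × 0.5302 × 29 = 553.6 kip.
Base metal (shear rupture): φR_n = 0.75 × 0.6 × 65 × 0.875 × 29 = 742.2 kip.
Governing: weld metal.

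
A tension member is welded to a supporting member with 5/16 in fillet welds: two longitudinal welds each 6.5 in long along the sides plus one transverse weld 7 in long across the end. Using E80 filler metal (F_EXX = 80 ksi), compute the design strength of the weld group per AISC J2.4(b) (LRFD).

t_e = 0.707 × 0.3125 = 0.2209 in.
R_nwl = 0.6 × 80 × 0.2209 × 13 = 137.9 kips (longitudinal, 2 welds).
R_nwt = 0.6 × 80 × 0.2209 × 7 = 74.23 kips (transverse, base value).
(i) R_nwl + R_nwt = 212.1 kips; (ii) 0.85 R_nwl + 1.5 R_nwt = 228.5 kips.
R_n = max = 228.5 kips [governs: (ii)]; φR_n = 171.4 kips.

φR_n ≈ 171 kips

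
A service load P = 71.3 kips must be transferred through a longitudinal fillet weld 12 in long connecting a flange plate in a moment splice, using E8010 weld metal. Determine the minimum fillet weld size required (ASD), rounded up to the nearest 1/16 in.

w = 3/8 in

E80XX → F_EXX = 80 ksi.
Total weld length L = 12 in.
Required throat t_e = P × Ω / (0.6 F_EXX × L) = 71.3 × 2.0 / (0.6 × 80 × 12) = 0.2476 in.
Required leg w = t_e / 0.707 = 0.3502 in → use 3/8 in.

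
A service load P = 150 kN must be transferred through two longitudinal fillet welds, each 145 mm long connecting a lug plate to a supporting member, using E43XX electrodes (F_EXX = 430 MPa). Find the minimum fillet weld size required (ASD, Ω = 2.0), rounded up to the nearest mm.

w = 6 mm

Total weld length L = 290 mm.
Required throat t_e = P × Ω / (0.6 F_EXX × L) = 150 × 2.0 / (0.6 × 430 × 290 × 10⁻³) = 4.01 mm.
Required leg w = t_e / 0.707 = 5.671 mm → use 6 mm.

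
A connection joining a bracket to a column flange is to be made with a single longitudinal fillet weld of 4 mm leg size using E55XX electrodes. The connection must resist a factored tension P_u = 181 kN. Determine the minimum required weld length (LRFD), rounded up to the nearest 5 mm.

L = 260 mm

E55XX → F_EXX = 550 MPa.
Throat t_e = 0.707 × 4 = 2.828 mm.
φr_n = 0.75 × 0.6 × 550 × 2.828 × 10⁻³ = 0.6999 kN/mm.
L_req = P_u / φr_n = 181 / 0.6999 = 258.6 mm total.
Round up → use L = 260 mm.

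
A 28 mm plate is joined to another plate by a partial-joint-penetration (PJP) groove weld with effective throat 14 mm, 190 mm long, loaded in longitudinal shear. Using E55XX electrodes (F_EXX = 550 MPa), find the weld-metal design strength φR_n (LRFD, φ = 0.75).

φR_n ≈ 658 kN

Effective throat (given) t_e = 14 mm.
A_we = 14 × 190 = 2660 mm².
F_nw = 0.6 F_EXX = 330 MPa.
φR_n = 0.75 × 330 × 2660 × 10⁻³ = 658.4 kN.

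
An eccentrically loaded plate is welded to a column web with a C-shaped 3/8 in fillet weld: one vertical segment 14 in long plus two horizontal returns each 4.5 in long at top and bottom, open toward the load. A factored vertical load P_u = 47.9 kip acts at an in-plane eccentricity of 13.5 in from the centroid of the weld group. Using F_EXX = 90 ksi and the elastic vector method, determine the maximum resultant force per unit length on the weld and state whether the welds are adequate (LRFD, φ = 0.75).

Total weld length L_w = 23 in. Treat welds as unit-width lines.
Centroid: x̄ = 2×4.5×2.25 / 23 = 0.8804 in from the vertical weld.
Polar moment about centroid: J = I_x + I_y = [14³/12 + 2×4.5×7²] + [14×0.8804² + 2(4.5³/12 + 4.5×1.37²)] = 712.6 in³.
Direct shear f_v = P/L_w = 47.9 / 23 = 2.083 kip/in (vertical).
Torsion M = P·e = 47.9 × 13.5 = 646.65 kip·in.
Critical point at (x, y) = (3.62, 7) from centroid. f_tx = M·y/J = 6.352 kip/in; f_ty = M·x/J = 3.285 kip/in.
Resultant f_max = √[f_tx² + (f_v + f_ty)²] = √[6.352² + (2.083 + 3.285)²] = 8.316 kip/in.
Capacity per unit length: φr_n = 0.75 × 0.6 × 90 × (0.707 × 0.375) = 10.74 kip/in.
8.316 ≤ 10.74 → adequate.

f_max ≈ 8.32 kip/in; adequate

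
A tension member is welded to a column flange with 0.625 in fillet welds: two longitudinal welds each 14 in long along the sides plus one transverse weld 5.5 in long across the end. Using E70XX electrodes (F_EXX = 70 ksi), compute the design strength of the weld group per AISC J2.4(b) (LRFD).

t_e = 0.707 × 0.625 = 0.4419 in.
R_nwl = 0.6 × 70 × 0.4419 × 28 = 519.6 kips (longitudinal, 2 welds).
R_nwt = 0.6 × 70 × 0.4419 × 5.5 = 102.1 kips (transverse, base value).
(i) R_nwl + R_nwt = 621.7 kips; (ii) 0.85 R_nwl + 1.5 R_nwt = 594.8 kips.
R_n = max = 621.7 kips [governs: (i)]; φR_n = 466.3 kips.

φR_n ≈ 466 kips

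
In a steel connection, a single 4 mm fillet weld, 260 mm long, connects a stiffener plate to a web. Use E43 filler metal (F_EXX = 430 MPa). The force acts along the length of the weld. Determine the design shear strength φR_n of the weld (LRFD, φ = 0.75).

φR_n ≈ 142 kN

Effective throat t_e = 0.707 × 4 = 2.828 mm.
Total length L = 260 mm; A_we = 2.828 × 260 = 735.3 mm².
F_nw = 0.6 F_EXX = 0.6 × 430 = 258 MPa.
φR_n = 0.75 × 258 × 735.3 × 10⁻³ = 142.3 kN.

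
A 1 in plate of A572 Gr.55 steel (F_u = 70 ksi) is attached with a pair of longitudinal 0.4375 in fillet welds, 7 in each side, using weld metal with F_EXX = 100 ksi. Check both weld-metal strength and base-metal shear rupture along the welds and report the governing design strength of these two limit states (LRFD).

φR_n ≈ 195 kips (weld metal governs)

t_e = 0.707 × 0.4375 = 0.3093 in; L = 14 in.
Weld metal: φR_n = 0.75 × 0.6 × 100 × 0.3093 × 14 = 194.9 kips.
Base metal (shear rupture): φR_n = 0.75 × 0.6 × 70 × 1 × 14 = 441 kips.
Governing: weld metal.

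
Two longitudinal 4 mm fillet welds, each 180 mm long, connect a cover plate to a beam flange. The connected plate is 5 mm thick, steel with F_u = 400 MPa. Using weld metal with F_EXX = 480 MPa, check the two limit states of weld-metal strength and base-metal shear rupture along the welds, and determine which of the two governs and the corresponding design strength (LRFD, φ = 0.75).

φR_n ≈ 220 kN (weld metal governs)

t_e = 0.707 × 4 = 2.828 mm; L = 360 mm.
Weld metal: φR_n = 0.75 × 0.6 × 480 × 2.828 × 360 × 10⁻³ = 219.9 kN.
Base metal (shear rupture): φR_n = 0.75 × 0.6 × 400 × 5 × 360 × 10⁻³ = 324 kN.
Governing: weld metal.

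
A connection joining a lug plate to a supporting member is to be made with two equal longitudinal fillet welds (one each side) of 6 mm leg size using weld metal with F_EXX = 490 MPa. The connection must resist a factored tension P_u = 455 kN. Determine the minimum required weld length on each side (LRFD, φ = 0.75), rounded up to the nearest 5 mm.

L = 245 mm on each side

Throat t_e = 0.707 × 6 = 4.242 mm.
φr_n = 0.75 × 0.6 × 490 × 4.242 × 10⁻³ = 0.9354 kN/mm.
L_req = P_u / φr_n = 455 / 0.9354 = 486.4 mm total.
Per side: 486.4 / 2 = 243.2 mm.
Round up → use L = 245 mm on each side.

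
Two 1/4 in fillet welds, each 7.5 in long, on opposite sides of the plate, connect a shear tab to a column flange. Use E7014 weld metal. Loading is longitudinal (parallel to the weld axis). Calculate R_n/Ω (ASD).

E70XX → F_EXX = 70 ksi.
Effective throat t_e = 0.707 × 0.25 = 0.1767 in.
Total length L = 15 in; A_we = 0.1767 × 15 = 2.651 in².
F_nw = 0.6 F_EXX = 0.6 × 70 = 42 ksi.
R_n = 42 × 2.651 = 111.4 kip; R_n/Ω = 111.4/2.0 = 55.68 kip.

R_n/Ω ≈ 55.7 kip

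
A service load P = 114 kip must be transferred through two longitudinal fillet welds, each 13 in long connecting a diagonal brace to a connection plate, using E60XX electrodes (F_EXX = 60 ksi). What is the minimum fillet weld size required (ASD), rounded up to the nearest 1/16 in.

Total weld length L = 26 in.
Required throat t_e = P × Ω / (0.6 F_EXX × L) = 114 × 2.0 / (0.6 × 60 × 26) = 0.2436 in.
Required leg w = t_e / 0.707 = 0.3445 in → use 3/8 in.

w = 3/8 in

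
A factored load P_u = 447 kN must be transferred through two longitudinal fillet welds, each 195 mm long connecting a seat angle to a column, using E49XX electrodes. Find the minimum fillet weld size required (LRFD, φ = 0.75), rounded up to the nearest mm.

E49XX → F_EXX = 490 MPa.
Total weld length L = 390 mm.
Required throat t_e = P_u / (φ × 0.6 F_EXX × L) = 447 / (0.75 × 0.6 × 490 × 390 × 10⁻³) = 5.198 mm.
Required leg w = t_e / 0.707 = 7.352 mm → use 8 mm.

w = 8 mm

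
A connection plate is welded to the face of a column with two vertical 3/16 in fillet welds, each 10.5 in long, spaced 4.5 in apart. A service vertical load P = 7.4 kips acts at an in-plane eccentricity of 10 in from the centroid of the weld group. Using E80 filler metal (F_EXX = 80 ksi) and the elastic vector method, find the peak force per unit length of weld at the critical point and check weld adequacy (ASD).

f_max ≈ 1.58 kip/in; adequate

Total weld length L_w = 21 in. Treat welds as unit-width lines.
Polar moment about centroid: J = 2[d³/12 + d(b/2)²] = 2[10.5³/12 + 10.5×2.25²] = 299.2 in³.
Direct shear f_v = P/L_w = 7.4 / 21 = 0.3524 kip/in (vertical).
Torsion M = P·e = 7.4 × 10 = 74 kip·in.
Critical point at (x, y) = (2.25, 5.25) from centroid. f_tx = M·y/J = 1.298 kip/in; f_ty = M·x/J = 0.5564 kip/in.
Resultant f_max = √[f_tx² + (f_v + f_ty)²] = √[1.298² + (0.3524 + 0.5564)²] = 1.585 kip/in.
Capacity per unit length: r_n/Ω = (1/2.0) × 0.6 × 80 × (0.707 × 0.1875) = 3.181 kip/in.
1.585 ≤ 3.181 → adequate.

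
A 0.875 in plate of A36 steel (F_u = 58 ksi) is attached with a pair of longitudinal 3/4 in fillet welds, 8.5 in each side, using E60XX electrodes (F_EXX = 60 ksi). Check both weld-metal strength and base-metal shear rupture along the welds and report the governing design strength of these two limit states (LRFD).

φR_n ≈ 243 kip (weld metal governs)

t_e = 0.707 × 0.75 = 0.5302 in; L = 17 in.
Weld metal: φR_n = 0.75 × 0.6 × 60 × 0.5302 × 17 = 243.4 kip.
Base metal (shear rupture): φR_n = 0.75 × 0.6 × 58 × 0.875 × 17 = 388.2 kip.
Governing: weld metal.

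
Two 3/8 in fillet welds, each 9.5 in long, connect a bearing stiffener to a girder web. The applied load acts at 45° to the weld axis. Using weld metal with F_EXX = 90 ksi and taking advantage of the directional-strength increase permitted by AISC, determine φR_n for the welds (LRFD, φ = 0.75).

t_e = 0.707 × 0.375 = 0.2651 in; A_we = 0.2651 × 19 = 5.037 in².
Directional factor: 1.0 + 0.5 sin^1.5(45°) = 1.297.
F_nw = 0.6 × 90 × 1.297 = 70.05 ksi.
φR_n = 0.75 × 70.05 × 5.037 = 264.7 kips.

φR_n ≈ 265 kips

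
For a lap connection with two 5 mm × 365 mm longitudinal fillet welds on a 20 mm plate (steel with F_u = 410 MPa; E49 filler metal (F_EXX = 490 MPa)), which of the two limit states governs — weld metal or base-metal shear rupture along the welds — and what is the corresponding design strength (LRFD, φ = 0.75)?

φR_n ≈ 569 kN (weld metal governs)

t_e = 0.707 × 5 = 3.535 mm; L = 730 mm.
Weld metal: φR_n = 0.75 × 0.6 × 490 × 3.535 × 730 × 10⁻³ = 569 kN.
Base metal (shear rupture): φR_n = 0.75 × 0.6 × 410 × 20 × 730 × 10⁻³ = 2694 kN.
Governing: weld metal.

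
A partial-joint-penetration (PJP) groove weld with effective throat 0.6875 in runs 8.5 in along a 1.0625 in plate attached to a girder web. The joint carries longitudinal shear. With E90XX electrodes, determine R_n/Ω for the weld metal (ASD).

R_n/Ω ≈ 158 kip

E90XX → F_EXX = 90 ksi.
Effective throat (given) t_e = 0.6875 in.
A_we = 0.6875 × 8.5 = 5.844 in².
F_nw = 0.6 F_EXX = 54 ksi.
R_n/Ω = (54 × 5.844) / 2.0 = 157.8 kip.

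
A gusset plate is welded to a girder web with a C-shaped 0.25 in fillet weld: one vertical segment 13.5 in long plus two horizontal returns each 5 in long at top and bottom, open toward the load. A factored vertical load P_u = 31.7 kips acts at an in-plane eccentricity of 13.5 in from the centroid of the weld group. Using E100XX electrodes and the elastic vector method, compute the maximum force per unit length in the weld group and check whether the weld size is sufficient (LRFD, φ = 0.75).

E100XX → F_EXX = 100 ksi.
Total weld length L_w = 23.5 in. Treat welds as unit-width lines.
Centroid: x̄ = 2×5×2.5 / 23.5 = 1.064 in from the vertical weld.
Polar moment about centroid: J = I_x + I_y = [13.5³/12 + 2×5×6.75²] + [13.5×1.064² + 2(5³/12 + 5×1.436²)] = 717.4 in³.
Direct shear f_v = P/L_w = 31.7 / 23.5 = 1.349 kip/in (vertical).
Torsion M = P·e = 31.7 × 13.5 = 427.95 kip·in.
Critical point at (x, y) = (3.936, 6.75) from centroid. f_tx = M·y/J = 4.027 kip/in; f_ty = M·x/J = 2.348 kip/in.
Resultant f_max = √[f_tx² + (f_v + f_ty)²] = √[4.027² + (1.349 + 2.348)²] = 5.466 kip/in.
Capacity per unit length: φr_n = 0.75 × 0.6 × 100 × (0.707 × 0.25) = 7.954 kip/in.
5.466 ≤ 7.954 → adequate.

f_max ≈ 5.47 kip/in; adequate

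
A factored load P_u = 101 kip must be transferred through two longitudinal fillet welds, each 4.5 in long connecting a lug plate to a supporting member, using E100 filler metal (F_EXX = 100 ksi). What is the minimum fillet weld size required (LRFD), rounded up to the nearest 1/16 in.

Total weld length L = 9 in.
Required throat t_e = P_u / (φ × 0.6 F_EXX × L) = 101 / (0.75 × 0.6 × 100 × 9) = 0.2494 in.
Required leg w = t_e / 0.707 = 0.3527 in → use 3/8 in.

w = 3/8 in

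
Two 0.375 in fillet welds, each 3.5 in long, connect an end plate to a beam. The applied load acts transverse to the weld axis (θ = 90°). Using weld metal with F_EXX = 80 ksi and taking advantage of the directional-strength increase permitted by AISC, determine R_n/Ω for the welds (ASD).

R_n/Ω ≈ 66.8 kip

t_e = 0.707 × 0.375 = 0.2651 in; A_we = 0.2651 × 7 = 1.856 in².
Directional factor: 1.0 + 0.5 sin^1.5(90°) = 1.5.
F_nw = 0.6 × 80 × 1.5 = 72 ksi.
R_n/Ω = (72 × 1.856) / 2.0 = 66.81 kip.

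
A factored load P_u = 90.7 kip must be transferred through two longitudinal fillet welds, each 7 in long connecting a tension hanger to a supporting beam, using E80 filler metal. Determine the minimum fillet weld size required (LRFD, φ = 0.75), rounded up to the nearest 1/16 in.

E80XX → F_EXX = 80 ksi.
Total weld length L = 14 in.
Required throat t_e = P_u / (φ × 0.6 F_EXX × L) = 90.7 / (0.75 × 0.6 × 80 × 14) = 0.18 in.
Required leg w = t_e / 0.707 = 0.2545 in → use 5/16 in.

w = 5/16 in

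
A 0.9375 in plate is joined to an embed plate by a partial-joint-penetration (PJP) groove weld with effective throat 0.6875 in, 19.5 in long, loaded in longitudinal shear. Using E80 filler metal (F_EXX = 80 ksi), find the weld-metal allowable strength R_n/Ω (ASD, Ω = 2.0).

Effective throat (given) t_e = 0.6875 in.
A_we = 0.6875 × 19.5 = 13.41 in².
F_nw = 0.6 F_EXX = 48 ksi.
R_n/Ω = (48 × 13.41) / 2.0 = 321.8 kip.

R_n/Ω ≈ 322 kip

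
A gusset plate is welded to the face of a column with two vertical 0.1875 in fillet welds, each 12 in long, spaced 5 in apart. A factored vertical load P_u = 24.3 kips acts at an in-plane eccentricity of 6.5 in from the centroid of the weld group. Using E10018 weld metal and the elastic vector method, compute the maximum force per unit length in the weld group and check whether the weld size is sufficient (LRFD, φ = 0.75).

f_max ≈ 2.89 kip/in; adequate

E100XX → F_EXX = 100 ksi.
Total weld length L_w = 24 in. Treat welds as unit-width lines.
Polar moment about centroid: J = 2[d³/12 + d(b/2)²] = 2[12³/12 + 12×2.5²] = 438 in³.
Direct shear f_v = P/L_w = 24.3 / 24 = 1.012 kip/in (vertical).
Torsion M = P·e = 24.3 × 6.5 = 157.95 kip·in.
Critical point at (x, y) = (2.5, 6) from centroid. f_tx = M·y/J = 2.164 kip/in; f_ty = M·x/J = 0.9015 kip/in.
Resultant f_max = √[f_tx² + (f_v + f_ty)²] = √[2.164² + (1.012 + 0.9015)²] = 2.889 kip/in.
Capacity per unit length: φr_n = 0.75 × 0.6 × 100 × (0.707 × 0.1875) = 5.965 kip/in.
2.889 ≤ 5.965 → adequate.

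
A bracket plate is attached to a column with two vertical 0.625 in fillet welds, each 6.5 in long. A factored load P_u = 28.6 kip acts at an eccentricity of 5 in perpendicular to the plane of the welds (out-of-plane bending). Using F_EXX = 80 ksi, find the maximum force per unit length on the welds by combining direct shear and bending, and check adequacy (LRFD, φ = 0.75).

L_w = 2 × 6.5 = 13 in; section modulus (unit throat) S = 2 × L²/6 = 14.08 in².
Direct shear f_v = P/L_w = 28.6/13 = 2.2 kip/in.
Moment M = P × e = 28.6 × 5 = 143 kip·in; bending f_b = M/S = 10.15 kip/in.
f_max = √(f_v² + f_b²) = √(2.2² + 10.15²) = 10.39 kip/in.
φr_n = 0.75 × 0.6 × 80 × (0.707 × 0.625) = 15.91 kip/in → adequate.

f_max ≈ 10.4 kip/in; adequate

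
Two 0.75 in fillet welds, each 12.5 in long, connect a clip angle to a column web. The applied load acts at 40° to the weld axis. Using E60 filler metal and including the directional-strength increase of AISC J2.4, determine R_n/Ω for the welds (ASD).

E60XX → F_EXX = 60 ksi.
t_e = 0.707 × 0.75 = 0.5302 in; A_we = 0.5302 × 25 = 13.26 in².
Directional factor: 1.0 + 0.5 sin^1.5(40°) = 1.258.
F_nw = 0.6 × 60 × 1.258 = 45.28 ksi.
R_n/Ω = (45.28 × 13.26) / 2.0 = 300.1 kip.

R_n/Ω ≈ 300 kip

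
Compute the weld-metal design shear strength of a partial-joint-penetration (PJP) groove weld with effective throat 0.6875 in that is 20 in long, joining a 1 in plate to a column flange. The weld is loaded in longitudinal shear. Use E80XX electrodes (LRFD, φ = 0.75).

E80XX → F_EXX = 80 ksi.
Effective throat (given) t_e = 0.6875 in.
A_we = 0.6875 × 20 = 13.75 in².
F_nw = 0.6 F_EXX = 48 ksi.
φR_n = 0.75 × 48 × 13.75 = 495 kips.

φR_n ≈ 495 kips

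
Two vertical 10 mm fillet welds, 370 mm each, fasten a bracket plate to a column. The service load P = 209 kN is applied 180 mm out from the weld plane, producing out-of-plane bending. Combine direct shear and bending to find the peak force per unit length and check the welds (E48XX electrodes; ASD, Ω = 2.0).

E48XX → F_EXX = 480 MPa.
L_w = 2 × 370 = 740 mm; section modulus (unit throat) S = 2 × L²/6 = 45630 mm².
Direct shear f_v = P/L_w = 209×10³/740 = 282.4 N/mm.
Moment M = P × e = 209×10³ × 180 = 37620000 N·mm; bending f_b = M/S = 824.4 N/mm.
f_max = √(f_v² + f_b²) = √(282.4² + 824.4²) = 871.4 N/mm.
r_n/Ω = (1/2.0) × 0.6 × 480 × (0.707 × 10) = 1018 N/mm → adequate.

f_max ≈ 871 N/mm; adequate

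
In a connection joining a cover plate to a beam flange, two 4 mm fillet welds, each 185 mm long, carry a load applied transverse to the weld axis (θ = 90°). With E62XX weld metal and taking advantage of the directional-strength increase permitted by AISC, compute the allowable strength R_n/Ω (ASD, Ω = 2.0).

E62XX → F_EXX = 620 MPa.
t_e = 0.707 × 4 = 2.828 mm; A_we = 2.828 × 370 = 1046 mm².
Directional factor: 1.0 + 0.5 sin^1.5(90°) = 1.5.
F_nw = 0.6 × 620 × 1.5 = 558 MPa.
R_n/Ω = (558 × 1046) / 2.0 × 10⁻³ = 291.9 kN.

R_n/Ω ≈ 292 kN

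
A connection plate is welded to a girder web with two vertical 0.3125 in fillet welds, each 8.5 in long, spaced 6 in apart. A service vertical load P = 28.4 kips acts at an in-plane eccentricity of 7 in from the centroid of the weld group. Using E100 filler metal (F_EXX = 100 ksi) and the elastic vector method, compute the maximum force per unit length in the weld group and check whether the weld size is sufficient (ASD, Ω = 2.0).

Total weld length L_w = 17 in. Treat welds as unit-width lines.
Polar moment about centroid: J = 2[d³/12 + d(b/2)²] = 2[8.5³/12 + 8.5×3²] = 255.4 in³.
Direct shear f_v = P/L_w = 28.4 / 17 = 1.671 kip/in (vertical).
Torsion M = P·e = 28.4 × 7 = 198.8 kip·in.
Critical point at (x, y) = (3, 4.25) from centroid. f_tx = M·y/J = 3.309 kip/in; f_ty = M·x/J = 2.336 kip/in.
Resultant f_max = √[f_tx² + (f_v + f_ty)²] = √[3.309² + (1.671 + 2.336)²] = 5.196 kip/in.
Capacity per unit length: r_n/Ω = (1/2.0) × 0.6 × 100 × (0.707 × 0.3125) = 6.628 kip/in.
5.196 ≤ 6.628 → adequate.

f_max ≈ 5.2 kip/in; adequate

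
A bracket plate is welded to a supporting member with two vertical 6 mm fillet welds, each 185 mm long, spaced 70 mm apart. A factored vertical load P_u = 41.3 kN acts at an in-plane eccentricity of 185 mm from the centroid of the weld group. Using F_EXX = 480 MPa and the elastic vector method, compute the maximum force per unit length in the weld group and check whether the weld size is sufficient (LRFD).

f_max ≈ 550 N/mm; adequate

Total weld length L_w = 370 mm. Treat welds as unit-width lines.
Polar moment about centroid: J = 2[d³/12 + d(b/2)²] = 2[185³/12 + 185×35²] = 1509000 mm³.
Direct shear f_v = P/L_w = 41.3×10³ / 370 = 111.6 N/mm (vertical).
Torsion M = P·e = 41.3×10³ × 185 = 7640500 N·mm.
Critical point at (x, y) = (35, 92.5) from centroid. f_tx = M·y/J = 468.5 N/mm; f_ty = M·x/J = 177.3 N/mm.
Resultant f_max = √[f_tx² + (f_v + f_ty)²] = √[468.5² + (111.6 + 177.3)²] = 550.4 N/mm.
Capacity per unit length: φr_n = 0.75 × 0.6 × 480 × (0.707 × 6) = 916.3 N/mm.
550.4 ≤ 916.3 → adequate.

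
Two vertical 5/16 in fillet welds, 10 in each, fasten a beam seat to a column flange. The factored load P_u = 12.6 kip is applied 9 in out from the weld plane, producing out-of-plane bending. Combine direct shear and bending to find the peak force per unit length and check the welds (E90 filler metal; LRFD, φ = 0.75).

E90XX → F_EXX = 90 ksi.
L_w = 2 × 10 = 20 in; section modulus (unit throat) S = 2 × L²/6 = 33.33 in².
Direct shear f_v = P/L_w = 12.6/20 = 0.63 kip/in.
Moment M = P × e = 12.6 × 9 = 113.4 kip·in; bending f_b = M/S = 3.402 kip/in.
f_max = √(f_v² + f_b²) = √(0.63² + 3.402²) = 3.46 kip/in.
φr_n = 0.75 × 0.6 × 90 × (0.707 × 0.3125) = 8.948 kip/in → adequate.

f_max ≈ 3.46 kip/in; adequate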